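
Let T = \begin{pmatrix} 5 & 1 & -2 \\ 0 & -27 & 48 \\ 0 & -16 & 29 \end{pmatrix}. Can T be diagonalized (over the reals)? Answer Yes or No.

Characteristic polynomial: p(λ) = λ^3 - 7λ^2 - 5λ + 75 = (λ - 5)^2(λ + 3).
λ = 5 has algebraic multiplicity 2; rank(T − 5I) = 2, so geometric multiplicity = 1.
Geometric multiplicity < algebraic multiplicity, so T is not diagonalizable.

No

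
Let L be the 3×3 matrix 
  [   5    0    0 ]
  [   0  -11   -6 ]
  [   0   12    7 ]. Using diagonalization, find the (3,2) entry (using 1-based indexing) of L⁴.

Characteristic polynomial: t^3 - t^2 - 25t + 25 = (t - 5)(t - 1)(t + 5), so the eigenvalues are -5, 1, 5.
t=-5: eigenvector (0, 1, -1).
t=5: eigenvector (1, 0, 0).
t=1: eigenvector (0, -1, 2).
P = [[0, 1, 0], [1, 0, -1], [-1, 0, 2]], D = diag(-5, 5, 1), P⁻¹ = [[0, 2, 1], [1, 0, 0], [0, 1, 1]].
L⁴ = P·diag(625, 625, 1)·P⁻¹ = [[625, 0, 0], [0, 1249, 624], [0, -1248, -623]].
The requested entry is -1248.

-1248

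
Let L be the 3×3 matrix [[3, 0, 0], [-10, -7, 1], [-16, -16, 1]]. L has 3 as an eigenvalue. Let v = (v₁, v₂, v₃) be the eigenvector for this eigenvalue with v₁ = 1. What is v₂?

-1

L − 3I = [[0, 0, 0], [-10, -10, 1], [-16, -16, -2]].
Solving (L − 3I)v = 0 gives the eigenspace spanned by (1, -1, 0).
With v₁ = 1, v = (1, -1, 0), so v₂ = -1.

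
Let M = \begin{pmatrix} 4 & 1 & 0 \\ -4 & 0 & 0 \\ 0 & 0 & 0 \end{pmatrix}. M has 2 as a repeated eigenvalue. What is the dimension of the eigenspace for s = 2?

M − 2I = [[2, 1, 0], [-4, -2, 0], [0, 0, -2]].
This matrix has rank 2, so its null space has dimension 3 − 2 = 1.

1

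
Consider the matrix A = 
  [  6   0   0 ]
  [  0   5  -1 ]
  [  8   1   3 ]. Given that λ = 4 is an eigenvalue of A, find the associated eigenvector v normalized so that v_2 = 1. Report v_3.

1

A − 4I = [[2, 0, 0], [0, 1, -1], [8, 1, -1]].
Solving (A − 4I)v = 0 gives the eigenspace spanned by (0, 1, 1).
With v_2 = 1, v = (0, 1, 1), so v_3 = 1.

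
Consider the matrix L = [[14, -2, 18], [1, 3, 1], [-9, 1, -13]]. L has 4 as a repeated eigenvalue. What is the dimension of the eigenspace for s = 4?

1

L − 4I = [[10, -2, 18], [1, -1, 1], [-9, 1, -17]].
This matrix has rank 2, so its null space has dimension 3 − 2 = 1.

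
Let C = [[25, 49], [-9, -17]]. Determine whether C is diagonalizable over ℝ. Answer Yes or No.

No

Characteristic polynomial: p(μ) = μ^2 - 8μ + 16 = (μ - 4)^2.
μ = 4 has algebraic multiplicity 2; rank(C − 4I) = 1, so geometric multiplicity = 1.
Geometric multiplicity < algebraic multiplicity, so C is not diagonalizable.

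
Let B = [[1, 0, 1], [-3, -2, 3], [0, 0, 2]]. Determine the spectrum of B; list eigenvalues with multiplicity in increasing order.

Characteristic polynomial: p(r) = r^3 - r^2 - 4r + 4 = (r - 2)(r - 1)(r + 2).
Roots (with multiplicity): -2, 1, 2.

-2, 1, 2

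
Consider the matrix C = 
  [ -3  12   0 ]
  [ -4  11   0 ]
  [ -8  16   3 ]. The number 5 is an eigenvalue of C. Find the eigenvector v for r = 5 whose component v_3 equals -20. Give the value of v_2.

-10

C − 5I = [[-8, 12, 0], [-4, 6, 0], [-8, 16, -2]].
Solving (C − 5I)v = 0 gives the eigenspace spanned by (-15, -10, -20).
With v_3 = -20, v = (-15, -10, -20), so v_2 = -10.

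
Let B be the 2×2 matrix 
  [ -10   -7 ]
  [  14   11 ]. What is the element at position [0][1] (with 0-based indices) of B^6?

Characteristic polynomial: t^2 - t - 12 = (t - 4)(t + 3), so the eigenvalues are -3, 4.
t=4: eigenvector (1, -2).
t=-3: eigenvector (1, -1).
P = [[1, 1], [-2, -1]], D = diag(4, -3), P⁻¹ = [[-1, -1], [2, 1]].
B⁶ = P·diag(4096, 729)·P⁻¹ = [[-2638, -3367], [6734, 7463]].
The requested entry is -3367.

-3367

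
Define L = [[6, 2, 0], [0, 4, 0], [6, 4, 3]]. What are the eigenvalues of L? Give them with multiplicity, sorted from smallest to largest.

Characteristic polynomial: p(t) = t^3 - 13t^2 + 54t - 72 = (t - 6)(t - 4)(t - 3).
Roots (with multiplicity): 3, 4, 6.

3, 4, 6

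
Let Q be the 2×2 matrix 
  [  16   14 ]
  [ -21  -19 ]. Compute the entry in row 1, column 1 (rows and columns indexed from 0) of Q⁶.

Characteristic polynomial: s^2 + 3s - 10 = (s - 2)(s + 5), so the eigenvalues are -5, 2.
s=-5: eigenvector (-2, 3).
s=2: eigenvector (-1, 1).
P = [[-2, -1], [3, 1]], D = diag(-5, 2), P⁻¹ = [[1, 1], [-3, -2]].
Q⁶ = P·diag(15625, 64)·P⁻¹ = [[-31058, -31122], [46683, 46747]].
The requested entry is 46747.

46747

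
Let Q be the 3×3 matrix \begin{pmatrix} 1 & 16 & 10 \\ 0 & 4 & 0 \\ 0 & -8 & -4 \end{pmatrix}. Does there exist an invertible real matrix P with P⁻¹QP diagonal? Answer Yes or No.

Yes

Characteristic polynomial: p(s) = s^3 - s^2 - 16s + 16 = (s - 4)(s - 1)(s + 4).
All 3 eigenvalues are distinct, so Q is diagonalizable.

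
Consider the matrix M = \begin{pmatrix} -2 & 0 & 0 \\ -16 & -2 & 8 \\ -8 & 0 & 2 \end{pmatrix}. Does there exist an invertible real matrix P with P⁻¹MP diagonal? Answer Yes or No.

Yes

Characteristic polynomial: p(t) = t^3 + 2t^2 - 4t - 8 = (t - 2)(t + 2)^2.
t = -2 has algebraic multiplicity 2; rank(M + 2I) = 1, so geometric multiplicity = 2.
Every eigenvalue has geometric = algebraic multiplicity, so M is diagonalizable.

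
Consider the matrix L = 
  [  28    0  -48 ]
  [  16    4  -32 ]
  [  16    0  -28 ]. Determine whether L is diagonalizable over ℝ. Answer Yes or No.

Yes

Characteristic polynomial: p(μ) = μ^3 - 4μ^2 - 16μ + 64 = (μ - 4)^2(μ + 4).
μ = 4 has algebraic multiplicity 2; rank(L − 4I) = 1, so geometric multiplicity = 2.
Every eigenvalue has geometric = algebraic multiplicity, so L is diagonalizable.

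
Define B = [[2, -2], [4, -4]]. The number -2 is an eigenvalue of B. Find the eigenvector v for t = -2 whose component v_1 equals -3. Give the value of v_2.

B + 2I = [[4, -2], [4, -2]].
Solving (B + 2I)v = 0 gives the eigenspace spanned by (-3, -6).
With v_1 = -3, v = (-3, -6), so v_2 = -6.

-6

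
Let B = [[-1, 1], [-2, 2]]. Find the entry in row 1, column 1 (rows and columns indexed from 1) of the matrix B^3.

Characteristic polynomial: t^2 - t = t(t - 1), so the eigenvalues are 0, 1.
t=0: eigenvector (-1, -1).
t=1: eigenvector (1, 2).
P = [[-1, 1], [-1, 2]], D = diag(0, 1), P⁻¹ = [[-2, 1], [-1, 1]].
B³ = P·diag(0, 1)·P⁻¹ = [[-1, 1], [-2, 2]].
The requested entry is -1.

-1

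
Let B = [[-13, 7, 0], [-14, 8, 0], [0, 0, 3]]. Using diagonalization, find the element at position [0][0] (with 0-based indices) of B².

Characteristic polynomial: μ^3 + 2μ^2 - 21μ + 18 = (μ - 3)(μ - 1)(μ + 6), so the eigenvalues are -6, 1, 3.
μ=-6: eigenvector (-1, -1, 0).
μ=1: eigenvector (1, 2, 0).
μ=3: eigenvector (0, 0, 1).
P = [[-1, 1, 0], [-1, 2, 0], [0, 0, 1]], D = diag(-6, 1, 3), P⁻¹ = [[-2, 1, 0], [-1, 1, 0], [0, 0, 1]].
B² = P·diag(36, 1, 9)·P⁻¹ = [[71, -35, 0], [70, -34, 0], [0, 0, 9]].
The requested entry is 71.

71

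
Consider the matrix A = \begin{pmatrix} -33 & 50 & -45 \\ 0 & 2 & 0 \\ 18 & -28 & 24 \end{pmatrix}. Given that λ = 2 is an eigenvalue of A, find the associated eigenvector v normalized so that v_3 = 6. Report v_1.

A − 2I = [[-35, 50, -45], [0, 0, 0], [18, -28, 22]].
Solving (A − 2I)v = 0 gives the eigenspace spanned by (-12, -3, 6).
With v_3 = 6, v = (-12, -3, 6), so v_1 = -12.

-12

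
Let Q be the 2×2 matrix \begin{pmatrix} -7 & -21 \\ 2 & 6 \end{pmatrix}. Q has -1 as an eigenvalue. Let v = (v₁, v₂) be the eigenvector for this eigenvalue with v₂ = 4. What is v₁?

Q + 1I = [[-6, -21], [2, 7]].
Solving (Q + 1I)v = 0 gives the eigenspace spanned by (-14, 4).
With v₂ = 4, v = (-14, 4), so v₁ = -14.

-14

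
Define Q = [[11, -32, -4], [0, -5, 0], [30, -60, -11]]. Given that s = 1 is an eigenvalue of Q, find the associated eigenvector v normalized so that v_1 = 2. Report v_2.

0

Q − 1I = [[10, -32, -4], [0, -6, 0], [30, -60, -12]].
Solving (Q − 1I)v = 0 gives the eigenspace spanned by (2, 0, 5).
With v_1 = 2, v = (2, 0, 5), so v_2 = 0.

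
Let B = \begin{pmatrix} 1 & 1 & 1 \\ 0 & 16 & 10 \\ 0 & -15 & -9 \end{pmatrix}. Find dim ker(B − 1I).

1

B − 1I = [[0, 1, 1], [0, 15, 10], [0, -15, -10]].
This matrix has rank 2, so its null space has dimension 3 − 2 = 1.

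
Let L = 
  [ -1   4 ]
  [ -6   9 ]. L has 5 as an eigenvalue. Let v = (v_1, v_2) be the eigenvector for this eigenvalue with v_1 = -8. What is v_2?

L − 5I = [[-6, 4], [-6, 4]].
Solving (L − 5I)v = 0 gives the eigenspace spanned by (-8, -12).
With v_1 = -8, v = (-8, -12), so v_2 = -12.

-12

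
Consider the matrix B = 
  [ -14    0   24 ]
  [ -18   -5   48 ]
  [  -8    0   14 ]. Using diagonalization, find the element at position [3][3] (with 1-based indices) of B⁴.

Characteristic polynomial: μ^3 + 5μ^2 - 4μ - 20 = (μ - 2)(μ + 2)(μ + 5), so the eigenvalues are -5, -2, 2.
μ=2: eigenvector (-3, -6, -2).
μ=-5: eigenvector (0, 1, 0).
μ=-2: eigenvector (2, 4, 1).
P = [[-3, 0, 2], [-6, 1, 4], [-2, 0, 1]], D = diag(2, -5, -2), P⁻¹ = [[1, 0, -2], [-2, 1, 0], [2, 0, -3]].
B⁴ = P·diag(16, 625, 16)·P⁻¹ = [[16, 0, 0], [-1218, 625, 0], [0, 0, 16]].
The requested entry is 16.

16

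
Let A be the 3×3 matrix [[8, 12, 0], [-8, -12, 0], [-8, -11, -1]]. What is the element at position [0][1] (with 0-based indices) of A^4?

Characteristic polynomial: t^3 + 5t^2 + 4t = t(t + 1)(t + 4), so the eigenvalues are -4, -1, 0.
t=0: eigenvector (3, -2, -2).
t=-4: eigenvector (-1, 1, 1).
t=-1: eigenvector (0, 0, 1).
P = [[3, -1, 0], [-2, 1, 0], [-2, 1, 1]], D = diag(0, -4, -1), P⁻¹ = [[1, 1, 0], [2, 3, 0], [0, -1, 1]].
A⁴ = P·diag(0, 256, 1)·P⁻¹ = [[-512, -768, 0], [512, 768, 0], [512, 767, 1]].
The requested entry is -768.

-768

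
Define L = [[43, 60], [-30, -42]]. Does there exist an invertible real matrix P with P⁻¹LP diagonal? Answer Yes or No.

Yes

Characteristic polynomial: p(μ) = μ^2 - μ - 6 = (μ - 3)(μ + 2).
All 2 eigenvalues are distinct, so L is diagonalizable.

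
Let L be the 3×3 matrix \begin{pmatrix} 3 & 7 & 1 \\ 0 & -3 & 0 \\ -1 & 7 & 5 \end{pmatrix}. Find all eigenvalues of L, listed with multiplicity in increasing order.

-3, 4, 4

Characteristic polynomial: p(μ) = μ^3 - 5μ^2 - 8μ + 48 = (μ - 4)^2(μ + 3).
Roots (with multiplicity): -3, 4, 4.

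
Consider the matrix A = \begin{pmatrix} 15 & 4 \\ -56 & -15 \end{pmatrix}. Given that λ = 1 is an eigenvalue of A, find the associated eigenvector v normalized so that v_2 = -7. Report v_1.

A − 1I = [[14, 4], [-56, -16]].
Solving (A − 1I)v = 0 gives the eigenspace spanned by (2, -7).
With v_2 = -7, v = (2, -7), so v_1 = 2.

2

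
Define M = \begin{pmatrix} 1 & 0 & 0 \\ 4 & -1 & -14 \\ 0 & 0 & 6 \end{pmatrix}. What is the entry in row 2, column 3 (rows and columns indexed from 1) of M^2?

Characteristic polynomial: μ^3 - 6μ^2 - μ + 6 = (μ - 6)(μ - 1)(μ + 1), so the eigenvalues are -1, 1, 6.
μ=1: eigenvector (1, 2, 0).
μ=-1: eigenvector (0, 1, 0).
μ=6: eigenvector (0, -2, 1).
P = [[1, 0, 0], [2, 1, -2], [0, 0, 1]], D = diag(1, -1, 6), P⁻¹ = [[1, 0, 0], [-2, 1, 2], [0, 0, 1]].
M² = P·diag(1, 1, 36)·P⁻¹ = [[1, 0, 0], [0, 1, -70], [0, 0, 36]].
The requested entry is -70.

-70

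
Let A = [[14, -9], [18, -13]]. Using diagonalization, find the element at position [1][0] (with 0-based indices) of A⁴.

Characteristic polynomial: t^2 - t - 20 = (t - 5)(t + 4), so the eigenvalues are -4, 5.
t=-4: eigenvector (-1, -2).
t=5: eigenvector (1, 1).
P = [[-1, 1], [-2, 1]], D = diag(-4, 5), P⁻¹ = [[1, -1], [2, -1]].
A⁴ = P·diag(256, 625)·P⁻¹ = [[994, -369], [738, -113]].
The requested entry is 738.

738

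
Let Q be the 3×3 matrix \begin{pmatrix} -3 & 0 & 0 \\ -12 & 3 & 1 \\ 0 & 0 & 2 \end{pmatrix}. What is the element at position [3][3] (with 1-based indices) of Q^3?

Characteristic polynomial: s^3 - 2s^2 - 9s + 18 = (s - 3)(s - 2)(s + 3), so the eigenvalues are -3, 2, 3.
s=-3: eigenvector (1, 2, 0).
s=3: eigenvector (0, 1, 0).
s=2: eigenvector (0, -1, 1).
P = [[1, 0, 0], [2, 1, -1], [0, 0, 1]], D = diag(-3, 3, 2), P⁻¹ = [[1, 0, 0], [-2, 1, 1], [0, 0, 1]].
Q³ = P·diag(-27, 27, 8)·P⁻¹ = [[-27, 0, 0], [-108, 27, 19], [0, 0, 8]].
The requested entry is 8.

8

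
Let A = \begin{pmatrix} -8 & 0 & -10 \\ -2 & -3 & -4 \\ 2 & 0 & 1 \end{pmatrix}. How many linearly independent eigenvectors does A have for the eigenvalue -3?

2

A + 3I = [[-5, 0, -10], [-2, 0, -4], [2, 0, 4]].
This matrix has rank 1, so its null space has dimension 3 − 1 = 2.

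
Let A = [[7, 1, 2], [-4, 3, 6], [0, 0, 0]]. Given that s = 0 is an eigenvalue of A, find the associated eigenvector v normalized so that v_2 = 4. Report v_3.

-2

A = [[7, 1, 2], [-4, 3, 6], [0, 0, 0]].
Solving (A)v = 0 gives the eigenspace spanned by (0, 4, -2).
With v_2 = 4, v = (0, 4, -2), so v_3 = -2.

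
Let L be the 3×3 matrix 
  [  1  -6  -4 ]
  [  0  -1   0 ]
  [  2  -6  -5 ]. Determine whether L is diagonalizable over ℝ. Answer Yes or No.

Yes

Characteristic polynomial: p(λ) = λ^3 + 5λ^2 + 7λ + 3 = (λ + 1)^2(λ + 3).
λ = -1 has algebraic multiplicity 2; rank(L + 1I) = 1, so geometric multiplicity = 2.
Every eigenvalue has geometric = algebraic multiplicity, so L is diagonalizable.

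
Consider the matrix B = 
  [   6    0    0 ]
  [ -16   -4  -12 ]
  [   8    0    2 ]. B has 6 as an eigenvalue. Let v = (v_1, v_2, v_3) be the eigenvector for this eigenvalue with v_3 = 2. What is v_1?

1

B − 6I = [[0, 0, 0], [-16, -10, -12], [8, 0, -4]].
Solving (B − 6I)v = 0 gives the eigenspace spanned by (1, -4, 2).
With v_3 = 2, v = (1, -4, 2), so v_1 = 1.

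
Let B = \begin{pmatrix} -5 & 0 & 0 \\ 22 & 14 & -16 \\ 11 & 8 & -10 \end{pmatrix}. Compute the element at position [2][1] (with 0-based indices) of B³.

Characteristic polynomial: λ^3 + λ^2 - 32λ - 60 = (λ - 6)(λ + 2)(λ + 5), so the eigenvalues are -5, -2, 6.
λ=-2: eigenvector (0, 1, 1).
λ=-5: eigenvector (1, -2, -1).
λ=6: eigenvector (0, -2, -1).
P = [[0, 1, 0], [1, -2, -2], [1, -1, -1]], D = diag(-2, -5, 6), P⁻¹ = [[0, -1, 2], [1, 0, 0], [-1, -1, 1]].
B³ = P·diag(-8, -125, 216)·P⁻¹ = [[-125, 0, 0], [682, 440, -448], [341, 224, -232]].
The requested entry is 224.

224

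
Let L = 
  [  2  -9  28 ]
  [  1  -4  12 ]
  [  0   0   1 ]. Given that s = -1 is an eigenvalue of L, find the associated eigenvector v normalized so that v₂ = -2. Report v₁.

-6

L + 1I = [[3, -9, 28], [1, -3, 12], [0, 0, 2]].
Solving (L + 1I)v = 0 gives the eigenspace spanned by (-6, -2, 0).
With v₂ = -2, v = (-6, -2, 0), so v₁ = -6.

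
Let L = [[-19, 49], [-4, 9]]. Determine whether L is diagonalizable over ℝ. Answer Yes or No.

Characteristic polynomial: p(t) = t^2 + 10t + 25 = (t + 5)^2.
t = -5 has algebraic multiplicity 2; rank(L + 5I) = 1, so geometric multiplicity = 1.
Geometric multiplicity < algebraic multiplicity, so L is not diagonalizable.

No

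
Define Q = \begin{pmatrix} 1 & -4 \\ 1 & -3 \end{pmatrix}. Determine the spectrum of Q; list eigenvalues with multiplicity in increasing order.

-1, -1

Characteristic polynomial: p(μ) = μ^2 + 2μ + 1 = (μ + 1)^2.
Roots (with multiplicity): -1, -1.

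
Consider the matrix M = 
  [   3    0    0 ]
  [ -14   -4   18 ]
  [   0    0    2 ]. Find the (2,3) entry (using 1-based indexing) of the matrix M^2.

Characteristic polynomial: t^3 - t^2 - 14t + 24 = (t - 3)(t - 2)(t + 4), so the eigenvalues are -4, 2, 3.
t=2: eigenvector (0, 3, 1).
t=-4: eigenvector (0, 1, 0).
t=3: eigenvector (1, -2, 0).
P = [[0, 0, 1], [3, 1, -2], [1, 0, 0]], D = diag(2, -4, 3), P⁻¹ = [[0, 0, 1], [2, 1, -3], [1, 0, 0]].
M² = P·diag(4, 16, 9)·P⁻¹ = [[9, 0, 0], [14, 16, -36], [0, 0, 4]].
The requested entry is -36.

-36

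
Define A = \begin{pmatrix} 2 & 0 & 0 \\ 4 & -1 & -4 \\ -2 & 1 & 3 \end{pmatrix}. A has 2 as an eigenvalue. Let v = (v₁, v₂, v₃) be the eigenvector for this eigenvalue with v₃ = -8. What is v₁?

A − 2I = [[0, 0, 0], [4, -3, -4], [-2, 1, 1]].
Solving (A − 2I)v = 0 gives the eigenspace spanned by (4, 16, -8).
With v₃ = -8, v = (4, 16, -8), so v₁ = 4.

4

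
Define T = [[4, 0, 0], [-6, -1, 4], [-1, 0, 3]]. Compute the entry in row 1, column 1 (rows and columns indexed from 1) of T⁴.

Characteristic polynomial: μ^3 - 6μ^2 + 5μ + 12 = (μ - 4)(μ - 3)(μ + 1), so the eigenvalues are -1, 3, 4.
μ=4: eigenvector (1, -2, -1).
μ=-1: eigenvector (0, 1, 0).
μ=3: eigenvector (0, 1, 1).
P = [[1, 0, 0], [-2, 1, 1], [-1, 0, 1]], D = diag(4, -1, 3), P⁻¹ = [[1, 0, 0], [1, 1, -1], [1, 0, 1]].
T⁴ = P·diag(256, 1, 81)·P⁻¹ = [[256, 0, 0], [-430, 1, 80], [-175, 0, 81]].
The requested entry is 256.

256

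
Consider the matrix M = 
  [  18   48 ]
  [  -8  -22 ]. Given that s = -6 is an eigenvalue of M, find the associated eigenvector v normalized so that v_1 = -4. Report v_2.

M + 6I = [[24, 48], [-8, -16]].
Solving (M + 6I)v = 0 gives the eigenspace spanned by (-4, 2).
With v_1 = -4, v = (-4, 2), so v_2 = 2.

2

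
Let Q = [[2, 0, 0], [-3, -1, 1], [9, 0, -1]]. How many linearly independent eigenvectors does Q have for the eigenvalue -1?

Q + 1I = [[3, 0, 0], [-3, 0, 1], [9, 0, 0]].
This matrix has rank 2, so its null space has dimension 3 − 2 = 1.

1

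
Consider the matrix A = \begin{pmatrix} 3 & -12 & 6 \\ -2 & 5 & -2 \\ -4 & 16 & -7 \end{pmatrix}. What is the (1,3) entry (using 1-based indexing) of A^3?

54

Characteristic polynomial: r^3 - r^2 - 9r + 9 = (r - 3)(r - 1)(r + 3), so the eigenvalues are -3, 1, 3.
r=3: eigenvector (1, -1, -2).
r=1: eigenvector (0, 1, 2).
r=-3: eigenvector (-1, 0, 1).
P = [[1, 0, -1], [-1, 1, 0], [-2, 2, 1]], D = diag(3, 1, -3), P⁻¹ = [[1, -2, 1], [1, -1, 1], [0, -2, 1]].
A³ = P·diag(27, 1, -27)·P⁻¹ = [[27, -108, 54], [-26, 53, -26], [-52, 160, -79]].
The requested entry is 54.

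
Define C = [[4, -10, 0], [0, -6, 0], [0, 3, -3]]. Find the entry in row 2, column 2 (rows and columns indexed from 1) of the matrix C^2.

Characteristic polynomial: s^3 + 5s^2 - 18s - 72 = (s - 4)(s + 3)(s + 6), so the eigenvalues are -6, -3, 4.
s=4: eigenvector (1, 0, 0).
s=-6: eigenvector (1, 1, -1).
s=-3: eigenvector (0, 0, 1).
P = [[1, 1, 0], [0, 1, 0], [0, -1, 1]], D = diag(4, -6, -3), P⁻¹ = [[1, -1, 0], [0, 1, 0], [0, 1, 1]].
C² = P·diag(16, 36, 9)·P⁻¹ = [[16, 20, 0], [0, 36, 0], [0, -27, 9]].
The requested entry is 36.

36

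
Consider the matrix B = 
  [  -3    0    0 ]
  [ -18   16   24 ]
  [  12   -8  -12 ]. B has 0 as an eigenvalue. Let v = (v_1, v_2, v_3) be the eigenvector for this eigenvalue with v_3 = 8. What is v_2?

-12

B = [[-3, 0, 0], [-18, 16, 24], [12, -8, -12]].
Solving (B)v = 0 gives the eigenspace spanned by (0, -12, 8).
With v_3 = 8, v = (0, -12, 8), so v_2 = -12.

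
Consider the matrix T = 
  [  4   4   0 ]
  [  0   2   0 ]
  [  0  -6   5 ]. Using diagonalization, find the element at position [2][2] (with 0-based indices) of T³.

125

Characteristic polynomial: s^3 - 11s^2 + 38s - 40 = (s - 5)(s - 4)(s - 2), so the eigenvalues are 2, 4, 5.
s=2: eigenvector (-2, 1, 2).
s=4: eigenvector (1, 0, 0).
s=5: eigenvector (0, 0, 1).
P = [[-2, 1, 0], [1, 0, 0], [2, 0, 1]], D = diag(2, 4, 5), P⁻¹ = [[0, 1, 0], [1, 2, 0], [0, -2, 1]].
T³ = P·diag(8, 64, 125)·P⁻¹ = [[64, 112, 0], [0, 8, 0], [0, -234, 125]].
The requested entry is 125.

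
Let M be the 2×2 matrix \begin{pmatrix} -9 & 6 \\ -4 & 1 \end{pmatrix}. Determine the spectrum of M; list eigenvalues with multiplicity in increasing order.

-5, -3

Characteristic polynomial: p(s) = s^2 + 8s + 15 = (s + 3)(s + 5).
Roots (with multiplicity): -5, -3.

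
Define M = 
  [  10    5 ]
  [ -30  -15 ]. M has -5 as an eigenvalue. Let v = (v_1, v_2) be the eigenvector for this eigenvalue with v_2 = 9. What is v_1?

-3

M + 5I = [[15, 5], [-30, -10]].
Solving (M + 5I)v = 0 gives the eigenspace spanned by (-3, 9).
With v_2 = 9, v = (-3, 9), so v_1 = -3.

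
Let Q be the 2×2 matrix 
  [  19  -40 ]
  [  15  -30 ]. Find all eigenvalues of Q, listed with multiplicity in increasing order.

-6, -5

Characteristic polynomial: p(λ) = λ^2 + 11λ + 30 = (λ + 5)(λ + 6).
Roots (with multiplicity): -6, -5.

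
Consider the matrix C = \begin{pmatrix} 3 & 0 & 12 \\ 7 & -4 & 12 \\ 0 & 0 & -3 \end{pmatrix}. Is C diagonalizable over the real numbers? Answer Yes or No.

Characteristic polynomial: p(μ) = μ^3 + 4μ^2 - 9μ - 36 = (μ - 3)(μ + 3)(μ + 4).
All 3 eigenvalues are distinct, so C is diagonalizable.

Yes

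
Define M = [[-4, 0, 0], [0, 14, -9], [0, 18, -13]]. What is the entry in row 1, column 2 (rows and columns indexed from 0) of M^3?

Characteristic polynomial: s^3 + 3s^2 - 24s - 80 = (s - 5)(s + 4)^2, so the eigenvalues are -4, -4, 5.
s=5: eigenvector (0, 1, 1).
s=-4: eigenvector (0, -1, -2).
s=-4: eigenvector (1, 0, 0).
P = [[0, 0, 1], [1, -1, 0], [1, -2, 0]], D = diag(5, -4, -4), P⁻¹ = [[0, 2, -1], [0, 1, -1], [1, 0, 0]].
M³ = P·diag(125, -64, -64)·P⁻¹ = [[-64, 0, 0], [0, 314, -189], [0, 378, -253]].
The requested entry is -189.

-189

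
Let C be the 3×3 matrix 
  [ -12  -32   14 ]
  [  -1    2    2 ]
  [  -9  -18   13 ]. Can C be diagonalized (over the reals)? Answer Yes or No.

No

Characteristic polynomial: p(μ) = μ^3 - 3μ^2 - 24μ + 80 = (μ - 4)^2(μ + 5).
μ = 4 has algebraic multiplicity 2; rank(C − 4I) = 2, so geometric multiplicity = 1.
Geometric multiplicity < algebraic multiplicity, so C is not diagonalizable.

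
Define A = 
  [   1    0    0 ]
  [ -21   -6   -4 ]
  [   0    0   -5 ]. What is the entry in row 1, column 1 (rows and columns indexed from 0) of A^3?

-216

Characteristic polynomial: r^3 + 10r^2 + 19r - 30 = (r - 1)(r + 5)(r + 6), so the eigenvalues are -6, -5, 1.
r=-5: eigenvector (0, -4, 1).
r=-6: eigenvector (0, 1, 0).
r=1: eigenvector (1, -3, 0).
P = [[0, 0, 1], [-4, 1, -3], [1, 0, 0]], D = diag(-5, -6, 1), P⁻¹ = [[0, 0, 1], [3, 1, 4], [1, 0, 0]].
A³ = P·diag(-125, -216, 1)·P⁻¹ = [[1, 0, 0], [-651, -216, -364], [0, 0, -125]].
The requested entry is -216.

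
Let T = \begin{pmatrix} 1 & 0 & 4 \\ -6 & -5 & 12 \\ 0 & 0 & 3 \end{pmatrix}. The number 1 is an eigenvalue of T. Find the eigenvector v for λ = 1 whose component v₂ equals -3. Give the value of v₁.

T − 1I = [[0, 0, 4], [-6, -6, 12], [0, 0, 2]].
Solving (T − 1I)v = 0 gives the eigenspace spanned by (3, -3, 0).
With v₂ = -3, v = (3, -3, 0), so v₁ = 3.

3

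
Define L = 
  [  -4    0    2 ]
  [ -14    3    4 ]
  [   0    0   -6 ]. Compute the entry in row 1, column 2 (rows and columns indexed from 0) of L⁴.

-2080

Characteristic polynomial: s^3 + 7s^2 - 6s - 72 = (s - 3)(s + 4)(s + 6), so the eigenvalues are -6, -4, 3.
s=-4: eigenvector (1, 2, 0).
s=3: eigenvector (0, 1, 0).
s=-6: eigenvector (-1, -2, 1).
P = [[1, 0, -1], [2, 1, -2], [0, 0, 1]], D = diag(-4, 3, -6), P⁻¹ = [[1, 0, 1], [-2, 1, 0], [0, 0, 1]].
L⁴ = P·diag(256, 81, 1296)·P⁻¹ = [[256, 0, -1040], [350, 81, -2080], [0, 0, 1296]].
The requested entry is -2080.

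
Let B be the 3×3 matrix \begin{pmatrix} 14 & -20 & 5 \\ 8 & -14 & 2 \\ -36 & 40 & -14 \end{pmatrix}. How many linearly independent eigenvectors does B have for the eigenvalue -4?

1

B + 4I = [[18, -20, 5], [8, -10, 2], [-36, 40, -10]].
This matrix has rank 2, so its null space has dimension 3 − 2 = 1.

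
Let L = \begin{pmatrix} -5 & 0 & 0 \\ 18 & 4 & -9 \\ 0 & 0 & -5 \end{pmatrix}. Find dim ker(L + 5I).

2

L + 5I = [[0, 0, 0], [18, 9, -9], [0, 0, 0]].
This matrix has rank 1, so its null space has dimension 3 − 1 = 2.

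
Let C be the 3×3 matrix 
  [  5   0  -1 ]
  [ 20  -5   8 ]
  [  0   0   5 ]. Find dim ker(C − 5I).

1

C − 5I = [[0, 0, -1], [20, -10, 8], [0, 0, 0]].
This matrix has rank 2, so its null space has dimension 3 − 2 = 1.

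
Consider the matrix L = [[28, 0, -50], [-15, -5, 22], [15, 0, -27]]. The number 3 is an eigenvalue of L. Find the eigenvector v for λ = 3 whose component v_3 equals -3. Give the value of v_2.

3

L − 3I = [[25, 0, -50], [-15, -8, 22], [15, 0, -30]].
Solving (L − 3I)v = 0 gives the eigenspace spanned by (-6, 3, -3).
With v_3 = -3, v = (-6, 3, -3), so v_2 = 3.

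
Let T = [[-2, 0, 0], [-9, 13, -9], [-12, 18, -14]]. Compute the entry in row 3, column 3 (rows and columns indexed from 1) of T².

Characteristic polynomial: s^3 + 3s^2 - 18s - 40 = (s - 4)(s + 2)(s + 5), so the eigenvalues are -5, -2, 4.
s=-2: eigenvector (1, 0, -1).
s=-5: eigenvector (0, -1, -2).
s=4: eigenvector (0, 1, 1).
P = [[1, 0, 0], [0, -1, 1], [-1, -2, 1]], D = diag(-2, -5, 4), P⁻¹ = [[1, 0, 0], [-1, 1, -1], [-1, 2, -1]].
T² = P·diag(4, 25, 16)·P⁻¹ = [[4, 0, 0], [9, 7, 9], [30, -18, 34]].
The requested entry is 34.

34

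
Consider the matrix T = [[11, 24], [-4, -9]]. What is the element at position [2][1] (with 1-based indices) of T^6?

Characteristic polynomial: s^2 - 2s - 3 = (s - 3)(s + 1), so the eigenvalues are -1, 3.
s=-1: eigenvector (-2, 1).
s=3: eigenvector (3, -1).
P = [[-2, 3], [1, -1]], D = diag(-1, 3), P⁻¹ = [[1, 3], [1, 2]].
T⁶ = P·diag(1, 729)·P⁻¹ = [[2185, 4368], [-728, -1455]].
The requested entry is -728.

-728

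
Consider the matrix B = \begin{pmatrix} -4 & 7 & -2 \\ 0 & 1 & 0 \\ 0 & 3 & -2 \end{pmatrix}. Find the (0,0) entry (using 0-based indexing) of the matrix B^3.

-64

Characteristic polynomial: t^3 + 5t^2 + 2t - 8 = (t - 1)(t + 2)(t + 4), so the eigenvalues are -4, -2, 1.
t=-4: eigenvector (1, 0, 0).
t=1: eigenvector (1, 1, 1).
t=-2: eigenvector (-1, 0, 1).
P = [[1, 1, -1], [0, 1, 0], [0, 1, 1]], D = diag(-4, 1, -2), P⁻¹ = [[1, -2, 1], [0, 1, 0], [0, -1, 1]].
B³ = P·diag(-64, 1, -8)·P⁻¹ = [[-64, 121, -56], [0, 1, 0], [0, 9, -8]].
The requested entry is -64.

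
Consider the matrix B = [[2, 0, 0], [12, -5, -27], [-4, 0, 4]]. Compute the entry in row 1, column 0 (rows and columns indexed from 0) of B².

72

Characteristic polynomial: s^3 - s^2 - 22s + 40 = (s - 4)(s - 2)(s + 5), so the eigenvalues are -5, 2, 4.
s=2: eigenvector (1, -6, 2).
s=-5: eigenvector (0, 1, 0).
s=4: eigenvector (0, -3, 1).
P = [[1, 0, 0], [-6, 1, -3], [2, 0, 1]], D = diag(2, -5, 4), P⁻¹ = [[1, 0, 0], [0, 1, 3], [-2, 0, 1]].
B² = P·diag(4, 25, 16)·P⁻¹ = [[4, 0, 0], [72, 25, 27], [-24, 0, 16]].
The requested entry is 72.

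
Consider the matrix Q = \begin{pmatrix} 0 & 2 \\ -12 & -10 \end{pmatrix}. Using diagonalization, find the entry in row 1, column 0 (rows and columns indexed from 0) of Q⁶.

Characteristic polynomial: λ^2 + 10λ + 24 = (λ + 4)(λ + 6), so the eigenvalues are -6, -4.
λ=-6: eigenvector (1, -3).
λ=-4: eigenvector (1, -2).
P = [[1, 1], [-3, -2]], D = diag(-6, -4), P⁻¹ = [[-2, -1], [3, 1]].
Q⁶ = P·diag(46656, 4096)·P⁻¹ = [[-81024, -42560], [255360, 131776]].
The requested entry is 255360.

255360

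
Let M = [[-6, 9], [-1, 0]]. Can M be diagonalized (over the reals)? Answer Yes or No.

Characteristic polynomial: p(r) = r^2 + 6r + 9 = (r + 3)^2.
r = -3 has algebraic multiplicity 2; rank(M + 3I) = 1, so geometric multiplicity = 1.
Geometric multiplicity < algebraic multiplicity, so M is not diagonalizable.

No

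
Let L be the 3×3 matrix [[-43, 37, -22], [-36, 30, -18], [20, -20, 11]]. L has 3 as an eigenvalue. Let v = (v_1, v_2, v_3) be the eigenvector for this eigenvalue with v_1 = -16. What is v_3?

L − 3I = [[-46, 37, -22], [-36, 27, -18], [20, -20, 8]].
Solving (L − 3I)v = 0 gives the eigenspace spanned by (-16, -8, 20).
With v_1 = -16, v = (-16, -8, 20), so v_3 = 20.

20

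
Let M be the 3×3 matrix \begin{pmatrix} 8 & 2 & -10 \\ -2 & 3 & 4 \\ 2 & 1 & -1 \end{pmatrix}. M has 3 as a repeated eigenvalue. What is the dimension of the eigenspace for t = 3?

1

M − 3I = [[5, 2, -10], [-2, 0, 4], [2, 1, -4]].
This matrix has rank 2, so its null space has dimension 3 − 2 = 1.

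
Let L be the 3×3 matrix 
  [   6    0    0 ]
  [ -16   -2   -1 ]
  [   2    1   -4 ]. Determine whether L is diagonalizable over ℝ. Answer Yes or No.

No

Characteristic polynomial: p(μ) = μ^3 - 27μ - 54 = (μ - 6)(μ + 3)^2.
μ = -3 has algebraic multiplicity 2; rank(L + 3I) = 2, so geometric multiplicity = 1.
Geometric multiplicity < algebraic multiplicity, so L is not diagonalizable.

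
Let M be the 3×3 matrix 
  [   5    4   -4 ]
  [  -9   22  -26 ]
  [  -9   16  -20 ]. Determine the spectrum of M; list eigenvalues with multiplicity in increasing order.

-4, 5, 6

Characteristic polynomial: p(s) = s^3 - 7s^2 - 14s + 120 = (s - 6)(s - 5)(s + 4).
Roots (with multiplicity): -4, 5, 6.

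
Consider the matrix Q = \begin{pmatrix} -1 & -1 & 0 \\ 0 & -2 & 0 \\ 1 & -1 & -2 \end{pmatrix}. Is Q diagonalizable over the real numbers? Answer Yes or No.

Characteristic polynomial: p(s) = s^3 + 5s^2 + 8s + 4 = (s + 1)(s + 2)^2.
s = -2 has algebraic multiplicity 2; rank(Q + 2I) = 1, so geometric multiplicity = 2.
Every eigenvalue has geometric = algebraic multiplicity, so Q is diagonalizable.

Yes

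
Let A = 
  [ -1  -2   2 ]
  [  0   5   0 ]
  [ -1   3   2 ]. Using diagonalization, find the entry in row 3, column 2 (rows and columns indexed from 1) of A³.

Characteristic polynomial: s^3 - 6s^2 + 5s = s(s - 5)(s - 1), so the eigenvalues are 0, 1, 5.
s=1: eigenvector (1, 0, 1).
s=5: eigenvector (0, 1, 1).
s=0: eigenvector (-2, 0, -1).
P = [[1, 0, -2], [0, 1, 0], [1, 1, -1]], D = diag(1, 5, 0), P⁻¹ = [[-1, -2, 2], [0, 1, 0], [-1, -1, 1]].
A³ = P·diag(1, 125, 0)·P⁻¹ = [[-1, -2, 2], [0, 125, 0], [-1, 123, 2]].
The requested entry is 123.

123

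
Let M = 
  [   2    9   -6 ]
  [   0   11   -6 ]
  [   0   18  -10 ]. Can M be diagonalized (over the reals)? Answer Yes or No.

Characteristic polynomial: p(t) = t^3 - 3t^2 + 4 = (t - 2)^2(t + 1).
t = 2 has algebraic multiplicity 2; rank(M − 2I) = 1, so geometric multiplicity = 2.
Every eigenvalue has geometric = algebraic multiplicity, so M is diagonalizable.

Yes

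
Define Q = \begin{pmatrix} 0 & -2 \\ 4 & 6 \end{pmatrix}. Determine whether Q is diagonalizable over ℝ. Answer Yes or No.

Yes

Characteristic polynomial: p(t) = t^2 - 6t + 8 = (t - 4)(t - 2).
All 2 eigenvalues are distinct, so Q is diagonalizable.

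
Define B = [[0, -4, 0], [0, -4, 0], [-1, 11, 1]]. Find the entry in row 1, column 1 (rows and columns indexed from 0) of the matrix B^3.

Characteristic polynomial: t^3 + 3t^2 - 4t = t(t - 1)(t + 4), so the eigenvalues are -4, 0, 1.
t=0: eigenvector (1, 0, 1).
t=-4: eigenvector (1, 1, -2).
t=1: eigenvector (0, 0, 1).
P = [[1, 1, 0], [0, 1, 0], [1, -2, 1]], D = diag(0, -4, 1), P⁻¹ = [[1, -1, 0], [0, 1, 0], [-1, 3, 1]].
B³ = P·diag(0, -64, 1)·P⁻¹ = [[0, -64, 0], [0, -64, 0], [-1, 131, 1]].
The requested entry is -64.

-64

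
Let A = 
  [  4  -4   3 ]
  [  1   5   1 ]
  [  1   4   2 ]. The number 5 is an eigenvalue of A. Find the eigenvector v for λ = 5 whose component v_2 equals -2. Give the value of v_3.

-2

A − 5I = [[-1, -4, 3], [1, 0, 1], [1, 4, -3]].
Solving (A − 5I)v = 0 gives the eigenspace spanned by (2, -2, -2).
With v_2 = -2, v = (2, -2, -2), so v_3 = -2.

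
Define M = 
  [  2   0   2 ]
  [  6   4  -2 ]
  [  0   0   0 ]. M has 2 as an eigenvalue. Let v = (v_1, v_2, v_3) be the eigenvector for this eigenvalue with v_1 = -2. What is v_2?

6

M − 2I = [[0, 0, 2], [6, 2, -2], [0, 0, -2]].
Solving (M − 2I)v = 0 gives the eigenspace spanned by (-2, 6, 0).
With v_1 = -2, v = (-2, 6, 0), so v_2 = 6.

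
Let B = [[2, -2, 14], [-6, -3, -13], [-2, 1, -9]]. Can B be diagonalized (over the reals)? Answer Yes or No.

No

Characteristic polynomial: p(μ) = μ^3 + 10μ^2 + 32μ + 32 = (μ + 2)(μ + 4)^2.
μ = -4 has algebraic multiplicity 2; rank(B + 4I) = 2, so geometric multiplicity = 1.
Geometric multiplicity < algebraic multiplicity, so B is not diagonalizable.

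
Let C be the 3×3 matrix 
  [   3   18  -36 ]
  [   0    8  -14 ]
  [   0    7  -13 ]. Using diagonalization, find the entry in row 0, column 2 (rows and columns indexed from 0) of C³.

-972

Characteristic polynomial: μ^3 + 2μ^2 - 21μ + 18 = (μ - 3)(μ - 1)(μ + 6), so the eigenvalues are -6, 1, 3.
μ=3: eigenvector (1, 0, 0).
μ=-6: eigenvector (-2, -1, -1).
μ=1: eigenvector (0, 2, 1).
P = [[1, -2, 0], [0, -1, 2], [0, -1, 1]], D = diag(3, -6, 1), P⁻¹ = [[1, 2, -4], [0, 1, -2], [0, 1, -1]].
C³ = P·diag(27, -216, 1)·P⁻¹ = [[27, 486, -972], [0, 218, -434], [0, 217, -433]].
The requested entry is -972.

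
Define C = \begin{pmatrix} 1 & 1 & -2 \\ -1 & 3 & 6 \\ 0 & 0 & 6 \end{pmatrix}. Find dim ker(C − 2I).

1

C − 2I = [[-1, 1, -2], [-1, 1, 6], [0, 0, 4]].
This matrix has rank 2, so its null space has dimension 3 − 2 = 1.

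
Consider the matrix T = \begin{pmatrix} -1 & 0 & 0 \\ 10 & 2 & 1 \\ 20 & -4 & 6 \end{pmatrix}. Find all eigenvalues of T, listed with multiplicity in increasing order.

Characteristic polynomial: p(μ) = μ^3 - 7μ^2 + 8μ + 16 = (μ - 4)^2(μ + 1).
Roots (with multiplicity): -1, 4, 4.

-1, 4, 4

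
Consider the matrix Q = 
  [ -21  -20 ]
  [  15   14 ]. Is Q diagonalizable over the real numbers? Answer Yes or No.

Characteristic polynomial: p(t) = t^2 + 7t + 6 = (t + 1)(t + 6).
All 2 eigenvalues are distinct, so Q is diagonalizable.

Yes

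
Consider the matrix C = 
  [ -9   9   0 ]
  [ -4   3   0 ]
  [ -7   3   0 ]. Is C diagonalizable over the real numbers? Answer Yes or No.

No

Characteristic polynomial: p(μ) = μ^3 + 6μ^2 + 9μ = μ(μ + 3)^2.
μ = -3 has algebraic multiplicity 2; rank(C + 3I) = 2, so geometric multiplicity = 1.
Geometric multiplicity < algebraic multiplicity, so C is not diagonalizable.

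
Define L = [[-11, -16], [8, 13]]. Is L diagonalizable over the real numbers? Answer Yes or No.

Characteristic polynomial: p(r) = r^2 - 2r - 15 = (r - 5)(r + 3).
All 2 eigenvalues are distinct, so L is diagonalizable.

Yes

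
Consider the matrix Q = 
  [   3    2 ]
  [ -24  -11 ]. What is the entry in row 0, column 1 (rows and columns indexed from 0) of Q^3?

98

Characteristic polynomial: λ^2 + 8λ + 15 = (λ + 3)(λ + 5), so the eigenvalues are -5, -3.
λ=-5: eigenvector (1, -4).
λ=-3: eigenvector (1, -3).
P = [[1, 1], [-4, -3]], D = diag(-5, -3), P⁻¹ = [[-3, -1], [4, 1]].
Q³ = P·diag(-125, -27)·P⁻¹ = [[267, 98], [-1176, -419]].
The requested entry is 98.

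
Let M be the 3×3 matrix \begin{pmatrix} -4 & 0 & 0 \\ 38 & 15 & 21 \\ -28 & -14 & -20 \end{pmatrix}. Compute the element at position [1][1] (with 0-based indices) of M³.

Characteristic polynomial: s^3 + 9s^2 + 14s - 24 = (s - 1)(s + 4)(s + 6), so the eigenvalues are -6, -4, 1.
s=-4: eigenvector (1, -2, 0).
s=1: eigenvector (0, 3, -2).
s=-6: eigenvector (0, -1, 1).
P = [[1, 0, 0], [-2, 3, -1], [0, -2, 1]], D = diag(-4, 1, -6), P⁻¹ = [[1, 0, 0], [2, 1, 1], [4, 2, 3]].
M³ = P·diag(-64, 1, -216)·P⁻¹ = [[-64, 0, 0], [998, 435, 651], [-868, -434, -650]].
The requested entry is 435.

435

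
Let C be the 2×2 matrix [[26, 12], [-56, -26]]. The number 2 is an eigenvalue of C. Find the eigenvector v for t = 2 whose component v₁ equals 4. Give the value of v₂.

-8

C − 2I = [[24, 12], [-56, -28]].
Solving (C − 2I)v = 0 gives the eigenspace spanned by (4, -8).
With v₁ = 4, v = (4, -8), so v₂ = -8.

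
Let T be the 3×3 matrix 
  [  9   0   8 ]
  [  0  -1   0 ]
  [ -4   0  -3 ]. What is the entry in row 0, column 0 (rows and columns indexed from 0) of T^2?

Characteristic polynomial: s^3 - 5s^2 - s + 5 = (s - 5)(s - 1)(s + 1), so the eigenvalues are -1, 1, 5.
s=1: eigenvector (1, 0, -1).
s=-1: eigenvector (0, 1, 0).
s=5: eigenvector (2, 0, -1).
P = [[1, 0, 2], [0, 1, 0], [-1, 0, -1]], D = diag(1, -1, 5), P⁻¹ = [[-1, 0, -2], [0, 1, 0], [1, 0, 1]].
T² = P·diag(1, 1, 25)·P⁻¹ = [[49, 0, 48], [0, 1, 0], [-24, 0, -23]].
The requested entry is 49.

49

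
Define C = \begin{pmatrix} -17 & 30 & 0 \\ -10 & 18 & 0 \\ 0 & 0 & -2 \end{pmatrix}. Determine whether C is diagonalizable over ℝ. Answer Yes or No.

Characteristic polynomial: p(s) = s^3 + s^2 - 8s - 12 = (s - 3)(s + 2)^2.
s = -2 has algebraic multiplicity 2; rank(C + 2I) = 1, so geometric multiplicity = 2.
Every eigenvalue has geometric = algebraic multiplicity, so C is diagonalizable.

Yes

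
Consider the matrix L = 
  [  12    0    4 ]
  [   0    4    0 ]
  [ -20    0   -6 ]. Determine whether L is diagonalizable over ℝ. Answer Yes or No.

Characteristic polynomial: p(s) = s^3 - 10s^2 + 32s - 32 = (s - 4)^2(s - 2).
s = 4 has algebraic multiplicity 2; rank(L − 4I) = 1, so geometric multiplicity = 2.
Every eigenvalue has geometric = algebraic multiplicity, so L is diagonalizable.

Yes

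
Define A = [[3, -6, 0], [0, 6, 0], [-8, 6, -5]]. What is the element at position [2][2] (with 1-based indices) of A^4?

Characteristic polynomial: λ^3 - 4λ^2 - 27λ + 90 = (λ - 6)(λ - 3)(λ + 5), so the eigenvalues are -5, 3, 6.
λ=-5: eigenvector (0, 0, 1).
λ=6: eigenvector (-2, 1, 2).
λ=3: eigenvector (-1, 0, 1).
P = [[0, -2, -1], [0, 1, 0], [1, 2, 1]], D = diag(-5, 6, 3), P⁻¹ = [[1, 0, 1], [0, 1, 0], [-1, -2, 0]].
A⁴ = P·diag(625, 1296, 81)·P⁻¹ = [[81, -2430, 0], [0, 1296, 0], [544, 2430, 625]].
The requested entry is 1296.

1296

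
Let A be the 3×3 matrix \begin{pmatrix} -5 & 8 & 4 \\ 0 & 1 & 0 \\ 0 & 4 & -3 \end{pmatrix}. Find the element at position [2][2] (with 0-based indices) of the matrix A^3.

-27

Characteristic polynomial: r^3 + 7r^2 + 7r - 15 = (r - 1)(r + 3)(r + 5), so the eigenvalues are -5, -3, 1.
r=-5: eigenvector (1, 0, 0).
r=1: eigenvector (2, 1, 1).
r=-3: eigenvector (2, 0, 1).
P = [[1, 2, 2], [0, 1, 0], [0, 1, 1]], D = diag(-5, 1, -3), P⁻¹ = [[1, 0, -2], [0, 1, 0], [0, -1, 1]].
A³ = P·diag(-125, 1, -27)·P⁻¹ = [[-125, 56, 196], [0, 1, 0], [0, 28, -27]].
The requested entry is -27.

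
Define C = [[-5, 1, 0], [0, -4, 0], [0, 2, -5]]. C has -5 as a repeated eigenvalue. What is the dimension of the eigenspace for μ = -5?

2

C + 5I = [[0, 1, 0], [0, 1, 0], [0, 2, 0]].
This matrix has rank 1, so its null space has dimension 3 − 1 = 2.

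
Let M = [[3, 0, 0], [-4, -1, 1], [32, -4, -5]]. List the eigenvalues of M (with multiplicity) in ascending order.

-3, -3, 3

Characteristic polynomial: p(μ) = μ^3 + 3μ^2 - 9μ - 27 = (μ - 3)(μ + 3)^2.
Roots (with multiplicity): -3, -3, 3.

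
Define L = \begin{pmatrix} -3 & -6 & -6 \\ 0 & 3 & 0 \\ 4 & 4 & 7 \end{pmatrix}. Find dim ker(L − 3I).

L − 3I = [[-6, -6, -6], [0, 0, 0], [4, 4, 4]].
This matrix has rank 1, so its null space has dimension 3 − 1 = 2.

2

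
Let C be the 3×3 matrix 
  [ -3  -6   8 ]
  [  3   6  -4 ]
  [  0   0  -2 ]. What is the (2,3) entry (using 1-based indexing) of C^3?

-16

Characteristic polynomial: t^3 - t^2 - 6t = t(t - 3)(t + 2), so the eigenvalues are -2, 0, 3.
t=0: eigenvector (2, -1, 0).
t=3: eigenvector (-1, 1, 0).
t=-2: eigenvector (-4, 2, 1).
P = [[2, -1, -4], [-1, 1, 2], [0, 0, 1]], D = diag(0, 3, -2), P⁻¹ = [[1, 1, 2], [1, 2, 0], [0, 0, 1]].
C³ = P·diag(0, 27, -8)·P⁻¹ = [[-27, -54, 32], [27, 54, -16], [0, 0, -8]].
The requested entry is -16.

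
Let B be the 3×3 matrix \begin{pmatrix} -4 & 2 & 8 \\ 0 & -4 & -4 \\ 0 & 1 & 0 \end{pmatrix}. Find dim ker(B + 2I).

B + 2I = [[-2, 2, 8], [0, -2, -4], [0, 1, 2]].
This matrix has rank 2, so its null space has dimension 3 − 2 = 1.

1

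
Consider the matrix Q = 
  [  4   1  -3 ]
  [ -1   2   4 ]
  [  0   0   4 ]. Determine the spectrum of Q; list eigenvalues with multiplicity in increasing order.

Characteristic polynomial: p(t) = t^3 - 10t^2 + 33t - 36 = (t - 4)(t - 3)^2.
Roots (with multiplicity): 3, 3, 4.

3, 3, 4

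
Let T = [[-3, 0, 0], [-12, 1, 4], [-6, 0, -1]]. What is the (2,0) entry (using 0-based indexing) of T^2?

Characteristic polynomial: s^3 + 3s^2 - s - 3 = (s - 1)(s + 1)(s + 3), so the eigenvalues are -3, -1, 1.
s=-3: eigenvector (1, 0, 3).
s=1: eigenvector (0, 1, 0).
s=-1: eigenvector (0, -2, 1).
P = [[1, 0, 0], [0, 1, -2], [3, 0, 1]], D = diag(-3, 1, -1), P⁻¹ = [[1, 0, 0], [-6, 1, 2], [-3, 0, 1]].
T² = P·diag(9, 1, 1)·P⁻¹ = [[9, 0, 0], [0, 1, 0], [24, 0, 1]].
The requested entry is 24.

24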